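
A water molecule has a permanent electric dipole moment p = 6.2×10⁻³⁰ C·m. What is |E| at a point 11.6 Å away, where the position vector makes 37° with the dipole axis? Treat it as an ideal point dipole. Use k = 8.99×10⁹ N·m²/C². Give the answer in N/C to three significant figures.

At angle θ the dipole field magnitude is E = (kp/r³)·√(1 + 3cos²θ).
kp/r³ = (8.99×10⁹)(6.20×10⁻³⁰) / (1.16×10⁻⁹)³ = 3.571×10⁷ N/C.
√(1 + 3cos²37°) = √(1 + 3·0.6378) = √2.9135 ≈ 1.7069.
E ≈ 3.571×10⁷ × 1.707 = 6.095×10⁷ N/C.

E ≈ 6.10×10⁷ N/C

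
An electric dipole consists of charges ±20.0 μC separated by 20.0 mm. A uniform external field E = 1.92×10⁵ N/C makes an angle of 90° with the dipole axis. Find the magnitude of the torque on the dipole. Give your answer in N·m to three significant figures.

Dipole moment p = qd = (2.00×10⁻⁵ C)(0.0200 m) = 4.00×10⁻⁷ C·m.
Torque on an electric dipole: τ = pE sinθ.
τ = (4.00×10⁻⁷)(1.92×10⁵)·sin90° = 0.07680 N·m.

τ ≈ 0.0768 N·m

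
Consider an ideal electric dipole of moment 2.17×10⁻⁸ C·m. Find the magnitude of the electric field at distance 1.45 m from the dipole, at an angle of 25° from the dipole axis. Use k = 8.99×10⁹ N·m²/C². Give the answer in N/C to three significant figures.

E ≈ 119 N/C

At angle θ the dipole field magnitude is E = (kp/r³)·√(1 + 3cos²θ).
kp/r³ = (8.99×10⁹)(2.17×10⁻⁸) / (1.45)³ = 63.99 N/C.
√(1 + 3cos²25°) = √(1 + 3·0.8214) = √3.4642 ≈ 1.8612.
E ≈ 63.99 × 1.861 = 119.1 N/C.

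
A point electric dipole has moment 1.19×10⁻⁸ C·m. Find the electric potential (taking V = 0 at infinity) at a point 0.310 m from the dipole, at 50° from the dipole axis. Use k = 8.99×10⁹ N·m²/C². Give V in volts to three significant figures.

V ≈ 716 V

The dipole potential is V = kp cosθ / r².
V = (8.99×10⁹)(1.19×10⁻⁸)·cos50° / (0.310)² = 715.6 V.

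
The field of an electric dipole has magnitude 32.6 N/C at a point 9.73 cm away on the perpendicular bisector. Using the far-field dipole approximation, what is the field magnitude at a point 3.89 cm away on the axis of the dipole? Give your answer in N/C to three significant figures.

E ≈ 1020 N/C

Dipole fields scale as 1/r³ in the far field.
The axial field is twice the equatorial field at the same r, so the geometry factor is 2/1.
E₂ = E₁ · (2/1) · (r₁/r₂)³ = 32.6 · 2 · (9.73/3.89)³.
(r₁/r₂)³ = (2.501)³ = 15.65.
E₂ ≈ 1020 N/C.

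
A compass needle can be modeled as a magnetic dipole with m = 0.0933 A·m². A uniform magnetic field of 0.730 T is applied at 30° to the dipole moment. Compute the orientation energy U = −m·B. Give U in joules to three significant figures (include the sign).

U = −m·B = −mB cosθ.
U = −(0.0933)(0.730)·cos30° = -0.05898 J.

U ≈ -0.0590 J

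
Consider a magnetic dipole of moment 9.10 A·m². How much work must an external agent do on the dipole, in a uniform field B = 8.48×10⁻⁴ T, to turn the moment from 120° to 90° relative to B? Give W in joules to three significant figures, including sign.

W_ext = ΔU = −mB cosθ₂ + mB cosθ₁ = mB(cosθ₁ − cosθ₂).
W = (9.10)(8.48×10⁻⁴)·(cos120° − cos90°) = (0.007717)·(-0.5000) = -0.003858 J.

W ≈ -0.00386 J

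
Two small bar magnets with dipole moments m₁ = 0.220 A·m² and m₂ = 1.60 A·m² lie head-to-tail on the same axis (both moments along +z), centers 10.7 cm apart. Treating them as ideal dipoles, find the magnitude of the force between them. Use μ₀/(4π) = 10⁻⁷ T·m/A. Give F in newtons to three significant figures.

F ≈ 0.00161 N

On-axis B of dipole 1: B = (μ₀/4π)·2m₁/r³. Force on dipole 2: F = m₂·dB/dr.
dB/dr = −(μ₀/4π)·6m₁/r⁴, so |F| = (μ₀/4π)·6m₁m₂/r⁴.
F = 6(10⁻⁷)(0.220)(1.60)/(0.107)⁴ = 0.001611 N.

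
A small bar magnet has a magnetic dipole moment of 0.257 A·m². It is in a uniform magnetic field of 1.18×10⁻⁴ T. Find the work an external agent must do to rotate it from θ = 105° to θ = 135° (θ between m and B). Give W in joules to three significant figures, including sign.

W ≈ 1.36×10⁻⁵ J

W_ext = ΔU = −mB cosθ₂ + mB cosθ₁ = mB(cosθ₁ − cosθ₂).
W = (0.257)(1.18×10⁻⁴)·(cos105° − cos135°) = (3.033×10⁻⁵)·(+0.4483) = 1.359×10⁻⁵ J.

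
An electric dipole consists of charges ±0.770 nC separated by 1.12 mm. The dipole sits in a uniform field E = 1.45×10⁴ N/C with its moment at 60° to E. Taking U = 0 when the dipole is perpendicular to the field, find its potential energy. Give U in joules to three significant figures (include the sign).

Dipole moment p = qd = (7.70×10⁻¹⁰ C)(0.00112 m) = 8.624×10⁻¹³ C·m.
U = −p·E = −pE cosθ.
U = −(8.624×10⁻¹³)(1.45×10⁴)·cos60° = -6.252×10⁻⁹ J.

U ≈ -6.25×10⁻⁹ J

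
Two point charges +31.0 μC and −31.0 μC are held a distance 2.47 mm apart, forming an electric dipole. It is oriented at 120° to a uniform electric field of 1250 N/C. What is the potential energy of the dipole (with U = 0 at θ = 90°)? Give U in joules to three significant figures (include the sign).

U ≈ 4.79×10⁻⁵ J

Dipole moment p = qd = (3.10×10⁻⁵ C)(0.00247 m) = 7.657×10⁻⁸ C·m.
U = −p·E = −pE cosθ.
U = −(7.657×10⁻⁸)(1250)·cos120° = 4.786×10⁻⁵ J.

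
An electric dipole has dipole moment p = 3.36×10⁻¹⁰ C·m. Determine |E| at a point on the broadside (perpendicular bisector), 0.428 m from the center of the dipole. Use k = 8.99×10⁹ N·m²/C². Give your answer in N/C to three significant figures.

In the equatorial plane E = kp/r³.
E = (8.99×10⁹)(3.36×10⁻¹⁰) / (0.428)³ = 38.53 N/C.

E ≈ 38.5 N/C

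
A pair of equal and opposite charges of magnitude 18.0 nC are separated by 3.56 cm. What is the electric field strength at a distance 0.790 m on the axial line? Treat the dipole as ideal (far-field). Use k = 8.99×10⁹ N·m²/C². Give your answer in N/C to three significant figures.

E ≈ 23.4 N/C

Dipole moment p = qd = (1.80×10⁻⁸ C)(0.0356 m) = 6.408×10⁻¹⁰ C·m.
On the dipole axis E = 2kp/r³.
E = 2·(8.99×10⁹)(6.408×10⁻¹⁰) / (0.790)³ = 23.37 N/C.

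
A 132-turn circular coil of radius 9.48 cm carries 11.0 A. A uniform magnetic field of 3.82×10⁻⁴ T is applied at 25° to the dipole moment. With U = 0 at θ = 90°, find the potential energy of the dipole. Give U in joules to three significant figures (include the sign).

m = NIA = NIπa² = 132·(11.0)·π·(0.0948)² = 41.0 A·m².
U = −m·B = −mB cosθ.
U = −(41.0)(3.82×10⁻⁴)·cos25° = -0.01419 J.

U ≈ -0.0142 J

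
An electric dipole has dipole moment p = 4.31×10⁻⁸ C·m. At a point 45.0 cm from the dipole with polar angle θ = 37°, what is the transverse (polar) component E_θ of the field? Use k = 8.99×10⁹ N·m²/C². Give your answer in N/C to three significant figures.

E_θ ≈ 2560 N/C

For a dipole, E_θ = (kp sinθ)/r³.
kp/r³ = (8.99×10⁹)(4.31×10⁻⁸)/(0.450)³ = 4252 N/C.
E_θ = 4252·sin37° = 2559 N/C.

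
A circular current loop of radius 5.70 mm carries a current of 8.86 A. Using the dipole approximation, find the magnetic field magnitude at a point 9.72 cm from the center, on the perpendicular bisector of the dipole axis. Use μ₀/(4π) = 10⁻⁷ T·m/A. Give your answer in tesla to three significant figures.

B ≈ 9.85×10⁻⁸ T

Magnetic moment m = IA = Iπa² = (8.86)·π·(0.00570)² = 9.043×10⁻⁴ A·m².
In the equatorial plane B = (μ₀/4π)·m/r³ (half the axial value).
B = (10⁻⁷)·(9.043×10⁻⁴) / (0.0972)³ = 9.847×10⁻⁸ T.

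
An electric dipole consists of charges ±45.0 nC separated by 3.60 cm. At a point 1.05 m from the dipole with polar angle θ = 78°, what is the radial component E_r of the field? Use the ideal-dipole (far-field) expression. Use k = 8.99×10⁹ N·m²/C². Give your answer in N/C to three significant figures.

Dipole moment p = qd = (4.50×10⁻⁸ C)(0.0360 m) = 1.62×10⁻⁹ C·m.
For a dipole, E_r = (2kp cosθ)/r³.
kp/r³ = (8.99×10⁹)(1.62×10⁻⁹)/(1.05)³ = 12.58 N/C.
E_r = 2·12.58·cos78° = 5.231 N/C.

E_r ≈ 5.23 N/C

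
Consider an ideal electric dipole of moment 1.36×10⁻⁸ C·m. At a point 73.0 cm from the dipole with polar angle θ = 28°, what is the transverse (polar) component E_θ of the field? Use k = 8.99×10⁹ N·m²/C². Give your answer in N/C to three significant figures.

E_θ ≈ 148 N/C

For a dipole, E_θ = (kp sinθ)/r³.
kp/r³ = (8.99×10⁹)(1.36×10⁻⁸)/(0.730)³ = 314.3 N/C.
E_θ = 314.3·sin28° = 147.6 N/C.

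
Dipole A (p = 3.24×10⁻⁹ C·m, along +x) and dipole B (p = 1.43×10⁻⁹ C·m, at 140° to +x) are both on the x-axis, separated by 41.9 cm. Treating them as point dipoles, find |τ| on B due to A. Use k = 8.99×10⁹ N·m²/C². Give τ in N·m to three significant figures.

The second dipole sits on the axis of the first, so the field there is axial: E₁ = 2kp₁/r³ along +x.
E₁ = 2(8.99×10⁹)(3.24×10⁻⁹)/(0.419)³ = 791.9 N/C.
Torque on the second dipole: τ = p₂ E₁ sinθ.
τ = (1.43×10⁻⁹)(791.9)·sin140° = 7.279×10⁻⁷ N·m.

τ ≈ 7.28×10⁻⁷ N·m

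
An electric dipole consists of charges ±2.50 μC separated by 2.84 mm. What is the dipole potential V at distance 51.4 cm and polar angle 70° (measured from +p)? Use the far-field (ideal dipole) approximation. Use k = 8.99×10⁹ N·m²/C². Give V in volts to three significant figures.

Dipole moment p = qd = (2.50×10⁻⁶ C)(0.00284 m) = 7.10×10⁻⁹ C·m.
The dipole potential is V = kp cosθ / r².
V = (8.99×10⁹)(7.10×10⁻⁹)·cos70° / (0.514)² = 82.63 V.

V ≈ 82.6 V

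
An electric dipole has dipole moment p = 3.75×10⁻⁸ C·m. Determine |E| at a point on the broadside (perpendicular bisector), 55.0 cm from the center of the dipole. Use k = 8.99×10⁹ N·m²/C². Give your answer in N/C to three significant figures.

E ≈ 2030 N/C

In the equatorial plane E = kp/r³.
E = (8.99×10⁹)(3.75×10⁻⁸) / (0.550)³ = 2026 N/C.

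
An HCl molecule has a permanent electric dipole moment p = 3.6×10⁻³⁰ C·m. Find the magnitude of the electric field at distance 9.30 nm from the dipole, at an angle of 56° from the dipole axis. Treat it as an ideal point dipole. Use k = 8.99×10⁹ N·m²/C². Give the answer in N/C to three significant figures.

At angle θ the dipole field magnitude is E = (kp/r³)·√(1 + 3cos²θ).
kp/r³ = (8.99×10⁹)(3.60×10⁻³⁰) / (9.30×10⁻⁹)³ = 4.024×10⁴ N/C.
√(1 + 3cos²56°) = √(1 + 3·0.3127) = √1.9381 ≈ 1.3922.
E ≈ 4.024×10⁴ × 1.392 = 5.601×10⁴ N/C.

E ≈ 5.60×10⁴ N/C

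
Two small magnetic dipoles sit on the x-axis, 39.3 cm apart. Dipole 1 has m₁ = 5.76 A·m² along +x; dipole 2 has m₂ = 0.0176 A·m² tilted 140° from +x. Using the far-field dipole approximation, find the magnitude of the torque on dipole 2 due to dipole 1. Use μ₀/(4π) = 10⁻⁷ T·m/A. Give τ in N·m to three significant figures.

τ ≈ 2.15×10⁻⁷ N·m

Dipole B is on the axis of dipole A, so B₁ there is axial: B₁ = (μ₀/4π)·2m₁/r³ along +x.
B₁ = 2(10⁻⁷)(5.76)/(0.393)³ = 1.898×10⁻⁵ T.
τ = m₂ B₁ sinθ.
τ = (0.0176)(1.898×10⁻⁵)·sin140° = 2.147×10⁻⁷ N·m.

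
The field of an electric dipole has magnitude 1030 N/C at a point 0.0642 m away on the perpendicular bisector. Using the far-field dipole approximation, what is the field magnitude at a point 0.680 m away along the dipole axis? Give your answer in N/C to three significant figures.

Dipole fields scale as 1/r³ in the far field.
The axial field is twice the equatorial field at the same r, so the geometry factor is 2/1.
E₂ = E₁ · (2/1) · (r₁/r₂)³ = 1030 · 2 · (0.0642/0.680)³.
(r₁/r₂)³ = (0.09441)³ = 0.0008415.
E₂ ≈ 1.734 N/C.

E ≈ 1.73 N/C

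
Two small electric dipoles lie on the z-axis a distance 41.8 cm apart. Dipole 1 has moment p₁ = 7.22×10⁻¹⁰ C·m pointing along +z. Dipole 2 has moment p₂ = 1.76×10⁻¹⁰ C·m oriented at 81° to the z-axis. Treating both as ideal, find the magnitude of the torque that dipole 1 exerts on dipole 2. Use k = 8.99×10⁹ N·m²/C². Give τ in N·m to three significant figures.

τ ≈ 3.09×10⁻⁸ N·m

The second dipole sits on the axis of the first, so the field there is axial: E₁ = 2kp₁/r³ along +z.
E₁ = 2(8.99×10⁹)(7.22×10⁻¹⁰)/(0.418)³ = 177.7 N/C.
Torque on the second dipole: τ = p₂ E₁ sinθ.
τ = (1.76×10⁻¹⁰)(177.7)·sin81° = 3.090×10⁻⁸ N·m.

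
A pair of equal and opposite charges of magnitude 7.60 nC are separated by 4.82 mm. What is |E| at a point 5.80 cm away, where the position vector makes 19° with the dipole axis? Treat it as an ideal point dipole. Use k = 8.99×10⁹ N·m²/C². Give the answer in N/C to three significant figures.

E ≈ 3240 N/C

Dipole moment p = qd = (7.60×10⁻⁹ C)(0.00482 m) = 3.663×10⁻¹¹ C·m.
At angle θ the dipole field magnitude is E = (kp/r³)·√(1 + 3cos²θ).
kp/r³ = (8.99×10⁹)(3.663×10⁻¹¹) / (0.0580)³ = 1688 N/C.
√(1 + 3cos²19°) = √(1 + 3·0.8940) = √3.6820 ≈ 1.9189.
E ≈ 1688 × 1.919 = 3239 N/C.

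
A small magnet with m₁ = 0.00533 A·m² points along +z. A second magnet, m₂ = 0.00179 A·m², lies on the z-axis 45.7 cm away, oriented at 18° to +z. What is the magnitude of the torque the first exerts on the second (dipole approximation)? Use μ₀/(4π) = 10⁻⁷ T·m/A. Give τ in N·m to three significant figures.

τ ≈ 6.18×10⁻¹² N·m

Dipole B is on the axis of dipole A, so B₁ there is axial: B₁ = (μ₀/4π)·2m₁/r³ along +z.
B₁ = 2(10⁻⁷)(0.00533)/(0.457)³ = 1.117×10⁻⁸ T.
τ = m₂ B₁ sinθ.
τ = (0.00179)(1.117×10⁻⁸)·sin18° = 6.178×10⁻¹² N·m.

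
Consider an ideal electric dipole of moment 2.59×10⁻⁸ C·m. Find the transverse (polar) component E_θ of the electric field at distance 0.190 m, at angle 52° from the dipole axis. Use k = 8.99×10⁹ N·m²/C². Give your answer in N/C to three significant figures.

E_θ ≈ 2.68×10⁴ N/C

For a dipole, E_θ = (kp sinθ)/r³.
kp/r³ = (8.99×10⁹)(2.59×10⁻⁸)/(0.190)³ = 3.395×10⁴ N/C.
E_θ = 3.395×10⁴·sin52° = 2.675×10⁴ N/C.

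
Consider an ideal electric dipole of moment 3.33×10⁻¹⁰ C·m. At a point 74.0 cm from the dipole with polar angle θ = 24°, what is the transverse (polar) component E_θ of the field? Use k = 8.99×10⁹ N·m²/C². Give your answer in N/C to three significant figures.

E_θ ≈ 3.00 N/C

For a dipole, E_θ = (kp sinθ)/r³.
kp/r³ = (8.99×10⁹)(3.33×10⁻¹⁰)/(0.740)³ = 7.388 N/C.
E_θ = 7.388·sin24° = 3.005 N/C.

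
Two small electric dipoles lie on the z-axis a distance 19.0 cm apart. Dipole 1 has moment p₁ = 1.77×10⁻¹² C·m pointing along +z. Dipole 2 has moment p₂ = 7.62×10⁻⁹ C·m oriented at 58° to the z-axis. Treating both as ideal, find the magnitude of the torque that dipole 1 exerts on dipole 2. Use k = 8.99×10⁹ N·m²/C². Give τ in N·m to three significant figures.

τ ≈ 3.00×10⁻⁸ N·m

The second dipole sits on the axis of the first, so the field there is axial: E₁ = 2kp₁/r³ along +z.
E₁ = 2(8.99×10⁹)(1.77×10⁻¹²)/(0.190)³ = 4.640 N/C.
Torque on the second dipole: τ = p₂ E₁ sinθ.
τ = (7.62×10⁻⁹)(4.640)·sin58° = 2.998×10⁻⁸ N·m.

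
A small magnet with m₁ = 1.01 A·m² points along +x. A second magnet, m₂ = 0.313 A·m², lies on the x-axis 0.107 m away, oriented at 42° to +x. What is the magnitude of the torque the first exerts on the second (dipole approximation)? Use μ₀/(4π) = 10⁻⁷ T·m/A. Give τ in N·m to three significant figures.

τ ≈ 3.45×10⁻⁵ N·m

Dipole B is on the axis of dipole A, so B₁ there is axial: B₁ = (μ₀/4π)·2m₁/r³ along +x.
B₁ = 2(10⁻⁷)(1.01)/(0.107)³ = 1.649×10⁻⁴ T.
τ = m₂ B₁ sinθ.
τ = (0.313)(1.649×10⁻⁴)·sin42° = 3.453×10⁻⁵ N·m.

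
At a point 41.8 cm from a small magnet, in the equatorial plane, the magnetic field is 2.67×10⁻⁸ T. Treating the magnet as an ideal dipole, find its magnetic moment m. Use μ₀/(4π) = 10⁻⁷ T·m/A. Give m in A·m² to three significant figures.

In the equatorial plane B = (μ₀/4π)·m/r³, so m = Br³·4π/(μ₀).
m = (2.67×10⁻⁸)·(0.418)³ / (10⁻⁷) = 0.01950 A·m².

m ≈ 0.0195 A·m²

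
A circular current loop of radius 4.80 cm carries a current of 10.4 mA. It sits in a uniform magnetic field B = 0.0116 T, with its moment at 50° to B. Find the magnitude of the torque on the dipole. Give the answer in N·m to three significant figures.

τ ≈ 6.69×10⁻⁷ N·m

Magnetic moment m = IA = Iπa² = (0.0104)·π·(0.0480)² = 7.528×10⁻⁵ A·m².
Torque on a magnetic dipole: τ = mB sinθ.
τ = (7.528×10⁻⁵)(0.0116)·sin50° = 6.689×10⁻⁷ N·m.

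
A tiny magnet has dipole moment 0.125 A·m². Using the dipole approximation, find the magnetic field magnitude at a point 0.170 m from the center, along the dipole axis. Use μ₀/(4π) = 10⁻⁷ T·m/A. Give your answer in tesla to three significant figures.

B ≈ 5.09×10⁻⁶ T

On axis B = (μ₀/4π)·2m/r³.
B = 2·(10⁻⁷)·(0.125) / (0.170)³ = 5.089×10⁻⁶ T.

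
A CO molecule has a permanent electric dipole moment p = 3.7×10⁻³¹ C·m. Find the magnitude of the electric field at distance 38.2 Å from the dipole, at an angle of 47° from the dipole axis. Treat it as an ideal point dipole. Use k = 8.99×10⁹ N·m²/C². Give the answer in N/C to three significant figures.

E ≈ 9.24×10⁴ N/C

At angle θ the dipole field magnitude is E = (kp/r³)·√(1 + 3cos²θ).
kp/r³ = (8.99×10⁹)(3.70×10⁻³¹) / (3.82×10⁻⁹)³ = 5.967×10⁴ N/C.
√(1 + 3cos²47°) = √(1 + 3·0.4651) = √2.3954 ≈ 1.5477.
E ≈ 5.967×10⁴ × 1.548 = 9.235×10⁴ N/C.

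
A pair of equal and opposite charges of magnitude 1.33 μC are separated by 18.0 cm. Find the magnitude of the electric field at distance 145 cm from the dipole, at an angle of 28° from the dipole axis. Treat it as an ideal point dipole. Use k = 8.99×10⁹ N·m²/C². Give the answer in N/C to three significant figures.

Dipole moment p = qd = (1.33×10⁻⁶ C)(0.180 m) = 2.394×10⁻⁷ C·m.
At angle θ the dipole field magnitude is E = (kp/r³)·√(1 + 3cos²θ).
kp/r³ = (8.99×10⁹)(2.394×10⁻⁷) / (1.45)³ = 706.0 N/C.
√(1 + 3cos²28°) = √(1 + 3·0.7796) = √3.3388 ≈ 1.8272.
E ≈ 706.0 × 1.827 = 1290 N/C.

E ≈ 1290 N/C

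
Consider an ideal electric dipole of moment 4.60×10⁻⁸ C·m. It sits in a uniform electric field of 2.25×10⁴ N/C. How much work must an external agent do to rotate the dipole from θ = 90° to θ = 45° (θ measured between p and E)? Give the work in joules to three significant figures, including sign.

W ≈ -7.32×10⁻⁴ J

W_ext = ΔU = U(θ₂) − U(θ₁) = −pE cosθ₂ − (−pE cosθ₁) = pE(cosθ₁ − cosθ₂).
W = (4.60×10⁻⁸)(2.25×10⁴)·(cos90° − cos45°) = (0.001035)·(-0.7071) = -7.319×10⁻⁴ J.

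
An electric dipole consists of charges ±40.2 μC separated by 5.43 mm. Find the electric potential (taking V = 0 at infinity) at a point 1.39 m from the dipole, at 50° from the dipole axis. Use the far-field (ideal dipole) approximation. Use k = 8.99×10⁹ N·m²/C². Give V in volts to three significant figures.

V ≈ 653 V

Dipole moment p = qd = (4.02×10⁻⁵ C)(0.00543 m) = 2.183×10⁻⁷ C·m.
The dipole potential is V = kp cosθ / r².
V = (8.99×10⁹)(2.183×10⁻⁷)·cos50° / (1.39)² = 652.9 V.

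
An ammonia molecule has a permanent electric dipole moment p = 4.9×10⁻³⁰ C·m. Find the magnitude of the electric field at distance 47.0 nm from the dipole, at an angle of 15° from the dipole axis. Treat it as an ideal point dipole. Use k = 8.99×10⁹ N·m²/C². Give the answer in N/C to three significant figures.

At angle θ the dipole field magnitude is E = (kp/r³)·√(1 + 3cos²θ).
kp/r³ = (8.99×10⁹)(4.90×10⁻³⁰) / (4.70×10⁻⁸)³ = 424.3 N/C.
√(1 + 3cos²15°) = √(1 + 3·0.9330) = √3.7990 ≈ 1.9491.
E ≈ 424.3 × 1.949 = 827.0 N/C.

E ≈ 827 N/C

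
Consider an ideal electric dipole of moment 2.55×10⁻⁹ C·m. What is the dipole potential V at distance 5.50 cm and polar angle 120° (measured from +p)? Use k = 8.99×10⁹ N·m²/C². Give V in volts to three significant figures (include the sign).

The dipole potential is V = kp cosθ / r².
V = (8.99×10⁹)(2.55×10⁻⁹)·cos120° / (0.0550)² = -3789 V.

V ≈ -3790 V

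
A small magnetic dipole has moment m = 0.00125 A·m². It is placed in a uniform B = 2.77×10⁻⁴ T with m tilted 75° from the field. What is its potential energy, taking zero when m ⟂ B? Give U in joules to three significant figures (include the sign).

U ≈ -8.96×10⁻⁸ J

U = −m·B = −mB cosθ.
U = −(0.00125)(2.77×10⁻⁴)·cos75° = -8.962×10⁻⁸ J.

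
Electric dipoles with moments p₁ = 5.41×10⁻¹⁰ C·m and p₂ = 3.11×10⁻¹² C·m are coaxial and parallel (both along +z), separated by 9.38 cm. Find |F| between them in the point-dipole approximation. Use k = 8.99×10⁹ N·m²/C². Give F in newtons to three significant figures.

On-axis field of dipole 1 at distance r: E = 2kp₁/r³. Force on dipole 2 is F = p₂·dE/dr (gradient along axis).
dE/dr = −6kp₁/r⁴, so |F| = 6kp₁p₂/r⁴ (attractive for aligned moments).
F = 6(8.99×10⁹)(5.41×10⁻¹⁰)(3.11×10⁻¹²)/(0.0938)⁴ = 1.172×10⁻⁶ N.

F ≈ 1.17×10⁻⁶ N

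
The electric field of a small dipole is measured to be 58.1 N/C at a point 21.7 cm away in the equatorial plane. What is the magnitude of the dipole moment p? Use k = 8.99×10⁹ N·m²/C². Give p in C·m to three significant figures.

In the equatorial plane E = kp/r³, so p = Er³/(k).
p = (58.1)·(0.217)³ / (8.99×10⁹) = 6.604×10⁻¹¹ C·m.

p ≈ 6.60×10⁻¹¹ C·m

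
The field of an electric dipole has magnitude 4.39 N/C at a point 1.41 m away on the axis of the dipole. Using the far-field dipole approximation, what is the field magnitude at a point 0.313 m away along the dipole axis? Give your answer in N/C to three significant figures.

Dipole fields scale as 1/r³ in the far field; the geometry is the same at both points.
E₂ = E₁ · (r₁/r₂)³ = 4.39 · (1.41/0.313)³.
(r₁/r₂)³ = (4.505)³ = 91.42.
E₂ ≈ 401.3 N/C.

E ≈ 401 N/C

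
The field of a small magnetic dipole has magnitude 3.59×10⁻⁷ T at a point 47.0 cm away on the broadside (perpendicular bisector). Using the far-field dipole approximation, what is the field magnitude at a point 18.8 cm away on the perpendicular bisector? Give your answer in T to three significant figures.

Dipole fields scale as 1/r³ in the far field; the geometry is the same at both points.
B₂ = B₁ · (r₁/r₂)³ = 3.59×10⁻⁷ · (47.0/18.8)³.
(r₁/r₂)³ = (2.5)³ = 15.62.
B₂ ≈ 5.609×10⁻⁶ T.

B ≈ 5.61×10⁻⁶ T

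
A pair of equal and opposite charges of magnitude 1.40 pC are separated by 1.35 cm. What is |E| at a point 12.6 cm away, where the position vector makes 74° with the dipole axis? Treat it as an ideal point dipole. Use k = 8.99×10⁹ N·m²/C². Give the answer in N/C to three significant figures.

Dipole moment p = qd = (1.40×10⁻¹² C)(0.0135 m) = 1.89×10⁻¹⁴ C·m.
At angle θ the dipole field magnitude is E = (kp/r³)·√(1 + 3cos²θ).
kp/r³ = (8.99×10⁹)(1.89×10⁻¹⁴) / (0.126)³ = 0.08494 N/C.
√(1 + 3cos²74°) = √(1 + 3·0.0760) = √1.2279 ≈ 1.1081.
E ≈ 0.08494 × 1.108 = 0.09412 N/C.

E ≈ 0.0941 N/C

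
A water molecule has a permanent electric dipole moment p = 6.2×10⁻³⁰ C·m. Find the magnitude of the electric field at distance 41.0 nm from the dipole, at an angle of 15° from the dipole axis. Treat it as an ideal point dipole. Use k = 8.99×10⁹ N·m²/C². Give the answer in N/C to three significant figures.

At angle θ the dipole field magnitude is E = (kp/r³)·√(1 + 3cos²θ).
kp/r³ = (8.99×10⁹)(6.20×10⁻³⁰) / (4.10×10⁻⁸)³ = 808.7 N/C.
√(1 + 3cos²15°) = √(1 + 3·0.9330) = √3.7990 ≈ 1.9491.
E ≈ 808.7 × 1.949 = 1576 N/C.

E ≈ 1580 N/C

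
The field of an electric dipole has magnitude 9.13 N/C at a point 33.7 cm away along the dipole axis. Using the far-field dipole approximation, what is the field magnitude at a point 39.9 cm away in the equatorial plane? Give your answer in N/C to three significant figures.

Dipole fields scale as 1/r³ in the far field.
The axial field is twice the equatorial field at the same r, so the geometry factor is 1/2.
E₂ = E₁ · (1/2) · (r₁/r₂)³ = 9.13 · 0.5 · (33.7/39.9)³.
(r₁/r₂)³ = (0.8446)³ = 0.6025.
E₂ ≈ 2.751 N/C.

E ≈ 2.75 N/C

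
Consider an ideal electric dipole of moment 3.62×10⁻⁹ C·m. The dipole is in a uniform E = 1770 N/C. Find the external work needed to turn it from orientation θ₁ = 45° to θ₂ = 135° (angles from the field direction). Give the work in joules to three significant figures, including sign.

W_ext = ΔU = U(θ₂) − U(θ₁) = −pE cosθ₂ − (−pE cosθ₁) = pE(cosθ₁ − cosθ₂).
W = (3.62×10⁻⁹)(1770)·(cos45° − cos135°) = (6.407×10⁻⁶)·(+1.4142) = 9.061×10⁻⁶ J.

W ≈ 9.06×10⁻⁶ J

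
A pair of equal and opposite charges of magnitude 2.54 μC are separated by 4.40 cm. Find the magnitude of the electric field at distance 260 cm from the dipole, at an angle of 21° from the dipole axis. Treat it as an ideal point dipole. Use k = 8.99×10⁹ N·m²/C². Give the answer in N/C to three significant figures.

E ≈ 109 N/C

Dipole moment p = qd = (2.54×10⁻⁶ C)(0.0440 m) = 1.118×10⁻⁷ C·m.
At angle θ the dipole field magnitude is E = (kp/r³)·√(1 + 3cos²θ).
kp/r³ = (8.99×10⁹)(1.118×10⁻⁷) / (2.60)³ = 57.18 N/C.
√(1 + 3cos²21°) = √(1 + 3·0.8716) = √3.6147 ≈ 1.9012.
E ≈ 57.18 × 1.901 = 108.7 N/C.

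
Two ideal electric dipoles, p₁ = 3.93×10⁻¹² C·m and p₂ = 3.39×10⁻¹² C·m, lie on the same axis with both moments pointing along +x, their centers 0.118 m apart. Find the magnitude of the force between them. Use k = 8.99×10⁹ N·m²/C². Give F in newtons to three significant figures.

F ≈ 3.71×10⁻⁹ N

On-axis field of dipole 1 at distance r: E = 2kp₁/r³. Force on dipole 2 is F = p₂·dE/dr (gradient along axis).
dE/dr = −6kp₁/r⁴, so |F| = 6kp₁p₂/r⁴ (attractive for aligned moments).
F = 6(8.99×10⁹)(3.93×10⁻¹²)(3.39×10⁻¹²)/(0.118)⁴ = 3.707×10⁻⁹ N.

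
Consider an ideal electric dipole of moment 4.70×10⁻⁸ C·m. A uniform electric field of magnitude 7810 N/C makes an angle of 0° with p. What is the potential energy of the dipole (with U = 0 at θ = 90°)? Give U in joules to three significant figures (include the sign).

U = −p·E = −pE cosθ.
U = −(4.70×10⁻⁸)(7810)·cos0° = -3.671×10⁻⁴ J.

U ≈ -3.67×10⁻⁴ J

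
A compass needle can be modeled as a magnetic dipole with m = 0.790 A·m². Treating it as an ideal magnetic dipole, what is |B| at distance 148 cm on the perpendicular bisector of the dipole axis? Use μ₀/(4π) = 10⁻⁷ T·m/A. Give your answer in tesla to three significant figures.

In the equatorial plane B = (μ₀/4π)·m/r³ (half the axial value).
B = (10⁻⁷)·(0.790) / (1.48)³ = 2.437×10⁻⁸ T.

B ≈ 2.44×10⁻⁸ T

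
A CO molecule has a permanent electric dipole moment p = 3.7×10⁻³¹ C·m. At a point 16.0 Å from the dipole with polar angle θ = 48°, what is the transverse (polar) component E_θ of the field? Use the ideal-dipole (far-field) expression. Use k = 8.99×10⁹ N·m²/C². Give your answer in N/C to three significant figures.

For a dipole, E_θ = (kp sinθ)/r³.
kp/r³ = (8.99×10⁹)(3.70×10⁻³¹)/(1.60×10⁻⁹)³ = 8.121×10⁵ N/C.
E_θ = 8.121×10⁵·sin48° = 6.035×10⁵ N/C.

E_θ ≈ 6.03×10⁵ N/C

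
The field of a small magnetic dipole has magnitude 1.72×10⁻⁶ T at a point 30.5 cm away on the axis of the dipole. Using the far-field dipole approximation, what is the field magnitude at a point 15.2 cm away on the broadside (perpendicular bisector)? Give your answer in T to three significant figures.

B ≈ 6.95×10⁻⁶ T

Dipole fields scale as 1/r³ in the far field.
The axial field is twice the equatorial field at the same r, so the geometry factor is 1/2.
B₂ = B₁ · (1/2) · (r₁/r₂)³ = 1.72×10⁻⁶ · 0.5 · (30.5/15.2)³.
(r₁/r₂)³ = (2.007)³ = 8.079.
B₂ ≈ 6.948×10⁻⁶ T.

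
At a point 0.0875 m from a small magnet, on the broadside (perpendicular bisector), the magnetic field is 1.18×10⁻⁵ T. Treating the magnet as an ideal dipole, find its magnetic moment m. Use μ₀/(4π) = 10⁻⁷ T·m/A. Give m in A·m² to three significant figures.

m ≈ 0.0791 A·m²

In the equatorial plane B = (μ₀/4π)·m/r³, so m = Br³·4π/(μ₀).
m = (1.18×10⁻⁵)·(0.0875)³ / (10⁻⁷) = 0.07905 A·m².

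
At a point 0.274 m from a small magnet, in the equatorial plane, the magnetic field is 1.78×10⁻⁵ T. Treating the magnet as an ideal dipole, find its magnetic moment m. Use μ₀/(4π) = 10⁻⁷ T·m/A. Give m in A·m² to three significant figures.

m ≈ 3.66 A·m²

In the equatorial plane B = (μ₀/4π)·m/r³, so m = Br³·4π/(μ₀).
m = (1.78×10⁻⁵)·(0.274)³ / (10⁻⁷) = 3.662 A·m².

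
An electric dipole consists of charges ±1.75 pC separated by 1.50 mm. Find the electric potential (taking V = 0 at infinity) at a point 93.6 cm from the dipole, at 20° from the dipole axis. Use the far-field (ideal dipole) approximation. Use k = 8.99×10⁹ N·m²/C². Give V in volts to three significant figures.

V ≈ 2.53×10⁻⁵ V

Dipole moment p = qd = (1.75×10⁻¹² C)(0.00150 m) = 2.625×10⁻¹⁵ C·m.
The dipole potential is V = kp cosθ / r².
V = (8.99×10⁹)(2.625×10⁻¹⁵)·cos20° / (0.936)² = 2.531×10⁻⁵ V.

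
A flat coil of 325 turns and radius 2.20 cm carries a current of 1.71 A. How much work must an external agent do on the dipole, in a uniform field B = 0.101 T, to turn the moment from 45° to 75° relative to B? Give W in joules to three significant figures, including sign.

W ≈ 0.0383 J

m = NIA = NIπa² = 325·(1.71)·π·(0.0220)² = 0.845 A·m².
W_ext = ΔU = −mB cosθ₂ + mB cosθ₁ = mB(cosθ₁ − cosθ₂).
W = (0.845)(0.101)·(cos45° − cos75°) = (0.08534)·(+0.4483) = 0.03826 J.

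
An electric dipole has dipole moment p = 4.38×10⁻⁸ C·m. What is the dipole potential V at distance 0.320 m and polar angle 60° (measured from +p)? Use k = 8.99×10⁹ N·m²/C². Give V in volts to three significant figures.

V ≈ 1920 V

The dipole potential is V = kp cosθ / r².
V = (8.99×10⁹)(4.38×10⁻⁸)·cos60° / (0.320)² = 1923 V.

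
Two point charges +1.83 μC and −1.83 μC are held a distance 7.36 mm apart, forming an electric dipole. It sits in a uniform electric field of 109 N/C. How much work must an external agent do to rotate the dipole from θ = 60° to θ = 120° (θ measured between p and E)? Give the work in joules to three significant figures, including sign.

W ≈ 1.47×10⁻⁶ J

Dipole moment p = qd = (1.83×10⁻⁶ C)(0.00736 m) = 1.347×10⁻⁸ C·m.
W_ext = ΔU = U(θ₂) − U(θ₁) = −pE cosθ₂ − (−pE cosθ₁) = pE(cosθ₁ − cosθ₂).
W = (1.347×10⁻⁸)(109)·(cos60° − cos120°) = (1.468×10⁻⁶)·(+1.0000) = 1.468×10⁻⁶ J.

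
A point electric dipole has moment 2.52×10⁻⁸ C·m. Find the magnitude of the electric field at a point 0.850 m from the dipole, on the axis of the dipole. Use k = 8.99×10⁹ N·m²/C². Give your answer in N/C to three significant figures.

On the dipole axis E = 2kp/r³.
E = 2·(8.99×10⁹)(2.52×10⁻⁸) / (0.850)³ = 737.8 N/C.

E ≈ 738 N/C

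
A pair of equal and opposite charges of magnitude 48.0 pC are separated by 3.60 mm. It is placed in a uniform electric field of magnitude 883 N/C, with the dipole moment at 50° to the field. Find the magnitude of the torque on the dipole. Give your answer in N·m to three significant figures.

Dipole moment p = qd = (4.80×10⁻¹¹ C)(0.00360 m) = 1.728×10⁻¹³ C·m.
Torque on an electric dipole: τ = pE sinθ.
τ = (1.728×10⁻¹³)(883)·sin50° = 1.169×10⁻¹⁰ N·m.

τ ≈ 1.17×10⁻¹⁰ N·m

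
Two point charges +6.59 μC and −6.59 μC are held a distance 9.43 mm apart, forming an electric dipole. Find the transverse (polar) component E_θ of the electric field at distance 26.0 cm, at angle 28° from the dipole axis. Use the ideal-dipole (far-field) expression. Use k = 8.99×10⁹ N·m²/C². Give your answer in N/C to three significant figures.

Dipole moment p = qd = (6.59×10⁻⁶ C)(0.00943 m) = 6.214×10⁻⁸ C·m.
For a dipole, E_θ = (kp sinθ)/r³.
kp/r³ = (8.99×10⁹)(6.214×10⁻⁸)/(0.260)³ = 3.178×10⁴ N/C.
E_θ = 3.178×10⁴·sin28° = 1.492×10⁴ N/C.

E_θ ≈ 1.49×10⁴ N/C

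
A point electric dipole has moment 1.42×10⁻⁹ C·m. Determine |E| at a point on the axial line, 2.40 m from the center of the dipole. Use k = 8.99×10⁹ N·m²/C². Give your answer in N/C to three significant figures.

On the dipole axis E = 2kp/r³.
E = 2·(8.99×10⁹)(1.42×10⁻⁹) / (2.40)³ = 1.847 N/C.

E ≈ 1.85 N/C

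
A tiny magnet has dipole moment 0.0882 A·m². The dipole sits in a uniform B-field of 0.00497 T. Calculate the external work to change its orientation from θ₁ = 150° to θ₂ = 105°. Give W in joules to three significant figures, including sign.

W ≈ -2.66×10⁻⁴ J

W_ext = ΔU = −mB cosθ₂ + mB cosθ₁ = mB(cosθ₁ − cosθ₂).
W = (0.0882)(0.00497)·(cos150° − cos105°) = (4.384×10⁻⁴)·(-0.6072) = -2.662×10⁻⁴ J.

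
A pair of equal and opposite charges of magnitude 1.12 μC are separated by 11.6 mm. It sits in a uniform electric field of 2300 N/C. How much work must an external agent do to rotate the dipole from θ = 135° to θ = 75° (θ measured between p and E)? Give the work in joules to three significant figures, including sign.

W ≈ -2.89×10⁻⁵ J

Dipole moment p = qd = (1.12×10⁻⁶ C)(0.0116 m) = 1.299×10⁻⁸ C·m.
W_ext = ΔU = U(θ₂) − U(θ₁) = −pE cosθ₂ − (−pE cosθ₁) = pE(cosθ₁ − cosθ₂).
W = (1.299×10⁻⁸)(2300)·(cos135° − cos75°) = (2.988×10⁻⁵)·(-0.9659) = -2.886×10⁻⁵ J.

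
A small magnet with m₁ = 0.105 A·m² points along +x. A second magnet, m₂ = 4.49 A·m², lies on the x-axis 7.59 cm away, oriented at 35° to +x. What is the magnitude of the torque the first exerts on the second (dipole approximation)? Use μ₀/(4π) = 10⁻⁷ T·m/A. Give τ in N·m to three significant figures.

τ ≈ 1.24×10⁻⁴ N·m

Dipole B is on the axis of dipole A, so B₁ there is axial: B₁ = (μ₀/4π)·2m₁/r³ along +x.
B₁ = 2(10⁻⁷)(0.105)/(0.0759)³ = 4.803×10⁻⁵ T.
τ = m₂ B₁ sinθ.
τ = (4.49)(4.803×10⁻⁵)·sin35° = 1.237×10⁻⁴ N·m.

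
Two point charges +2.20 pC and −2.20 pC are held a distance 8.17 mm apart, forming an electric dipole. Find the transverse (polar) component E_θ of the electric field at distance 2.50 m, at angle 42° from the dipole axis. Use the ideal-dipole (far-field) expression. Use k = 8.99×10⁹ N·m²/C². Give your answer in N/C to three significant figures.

E_θ ≈ 6.92×10⁻⁶ N/C

Dipole moment p = qd = (2.20×10⁻¹² C)(0.00817 m) = 1.797×10⁻¹⁴ C·m.
For a dipole, E_θ = (kp sinθ)/r³.
kp/r³ = (8.99×10⁹)(1.797×10⁻¹⁴)/(2.50)³ = 1.034×10⁻⁵ N/C.
E_θ = 1.034×10⁻⁵·sin42° = 6.918×10⁻⁶ N/C.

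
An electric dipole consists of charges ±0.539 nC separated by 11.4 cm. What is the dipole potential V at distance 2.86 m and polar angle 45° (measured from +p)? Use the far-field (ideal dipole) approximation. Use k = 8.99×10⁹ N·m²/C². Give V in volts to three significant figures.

V ≈ 0.0478 V

Dipole moment p = qd = (5.39×10⁻¹⁰ C)(0.114 m) = 6.145×10⁻¹¹ C·m.
The dipole potential is V = kp cosθ / r².
V = (8.99×10⁹)(6.145×10⁻¹¹)·cos45° / (2.86)² = 0.04776 V.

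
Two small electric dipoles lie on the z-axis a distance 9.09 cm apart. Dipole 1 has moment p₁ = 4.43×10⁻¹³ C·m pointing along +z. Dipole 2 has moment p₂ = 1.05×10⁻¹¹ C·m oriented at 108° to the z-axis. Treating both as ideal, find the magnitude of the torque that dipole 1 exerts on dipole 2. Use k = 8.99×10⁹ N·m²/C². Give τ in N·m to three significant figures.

The second dipole sits on the axis of the first, so the field there is axial: E₁ = 2kp₁/r³ along +z.
E₁ = 2(8.99×10⁹)(4.43×10⁻¹³)/(0.0909)³ = 10.60 N/C.
Torque on the second dipole: τ = p₂ E₁ sinθ.
τ = (1.05×10⁻¹¹)(10.60)·sin108° = 1.059×10⁻¹⁰ N·m.

τ ≈ 1.06×10⁻¹⁰ N·m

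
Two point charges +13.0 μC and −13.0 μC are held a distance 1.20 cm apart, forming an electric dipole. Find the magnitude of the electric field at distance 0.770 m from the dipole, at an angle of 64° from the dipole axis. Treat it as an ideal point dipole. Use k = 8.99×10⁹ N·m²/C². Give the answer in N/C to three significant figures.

E ≈ 3860 N/C

Dipole moment p = qd = (1.30×10⁻⁵ C)(0.0120 m) = 1.56×10⁻⁷ C·m.
At angle θ the dipole field magnitude is E = (kp/r³)·√(1 + 3cos²θ).
kp/r³ = (8.99×10⁹)(1.56×10⁻⁷) / (0.770)³ = 3072 N/C.
√(1 + 3cos²64°) = √(1 + 3·0.1922) = √1.5765 ≈ 1.2556.
E ≈ 3072 × 1.256 = 3857 N/C.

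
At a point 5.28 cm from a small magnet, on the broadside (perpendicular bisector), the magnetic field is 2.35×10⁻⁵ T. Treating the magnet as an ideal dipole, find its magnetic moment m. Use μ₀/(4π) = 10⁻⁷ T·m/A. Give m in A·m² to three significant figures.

In the equatorial plane B = (μ₀/4π)·m/r³, so m = Br³·4π/(μ₀).
m = (2.35×10⁻⁵)·(0.0528)³ / (10⁻⁷) = 0.03459 A·m².

m ≈ 0.0346 A·m²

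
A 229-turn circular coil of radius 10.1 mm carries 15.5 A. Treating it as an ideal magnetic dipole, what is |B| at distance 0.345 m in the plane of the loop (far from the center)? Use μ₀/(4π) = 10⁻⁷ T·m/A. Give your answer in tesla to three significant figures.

B ≈ 2.77×10⁻⁶ T

m = NIA = NIπa² = 229·(15.5)·π·(0.0101)² = 1.138 A·m².
In the equatorial plane B = (μ₀/4π)·m/r³ (half the axial value).
B = (10⁻⁷)·(1.138) / (0.345)³ = 2.771×10⁻⁶ T.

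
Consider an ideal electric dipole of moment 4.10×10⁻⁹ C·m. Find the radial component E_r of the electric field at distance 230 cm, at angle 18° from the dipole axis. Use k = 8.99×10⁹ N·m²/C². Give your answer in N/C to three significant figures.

For a dipole, E_r = (2kp cosθ)/r³.
kp/r³ = (8.99×10⁹)(4.10×10⁻⁹)/(2.30)³ = 3.029 N/C.
E_r = 2·3.029·cos18° = 5.762 N/C.

E_r ≈ 5.76 N/C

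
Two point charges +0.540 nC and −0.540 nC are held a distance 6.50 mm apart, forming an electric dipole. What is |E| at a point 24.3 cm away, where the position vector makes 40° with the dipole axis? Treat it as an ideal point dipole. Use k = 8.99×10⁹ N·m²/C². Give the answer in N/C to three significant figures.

E ≈ 3.65 N/C

Dipole moment p = qd = (5.40×10⁻¹⁰ C)(0.00650 m) = 3.51×10⁻¹² C·m.
At angle θ the dipole field magnitude is E = (kp/r³)·√(1 + 3cos²θ).
kp/r³ = (8.99×10⁹)(3.51×10⁻¹²) / (0.243)³ = 2.199 N/C.
√(1 + 3cos²40°) = √(1 + 3·0.5868) = √2.7605 ≈ 1.6615.
E ≈ 2.199 × 1.661 = 3.654 N/C.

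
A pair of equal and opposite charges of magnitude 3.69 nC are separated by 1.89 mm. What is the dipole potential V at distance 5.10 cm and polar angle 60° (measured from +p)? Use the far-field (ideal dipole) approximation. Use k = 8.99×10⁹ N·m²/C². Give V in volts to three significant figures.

V ≈ 12.1 V

Dipole moment p = qd = (3.69×10⁻⁹ C)(0.00189 m) = 6.974×10⁻¹² C·m.
The dipole potential is V = kp cosθ / r².
V = (8.99×10⁹)(6.974×10⁻¹²)·cos60° / (0.0510)² = 12.05 V.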